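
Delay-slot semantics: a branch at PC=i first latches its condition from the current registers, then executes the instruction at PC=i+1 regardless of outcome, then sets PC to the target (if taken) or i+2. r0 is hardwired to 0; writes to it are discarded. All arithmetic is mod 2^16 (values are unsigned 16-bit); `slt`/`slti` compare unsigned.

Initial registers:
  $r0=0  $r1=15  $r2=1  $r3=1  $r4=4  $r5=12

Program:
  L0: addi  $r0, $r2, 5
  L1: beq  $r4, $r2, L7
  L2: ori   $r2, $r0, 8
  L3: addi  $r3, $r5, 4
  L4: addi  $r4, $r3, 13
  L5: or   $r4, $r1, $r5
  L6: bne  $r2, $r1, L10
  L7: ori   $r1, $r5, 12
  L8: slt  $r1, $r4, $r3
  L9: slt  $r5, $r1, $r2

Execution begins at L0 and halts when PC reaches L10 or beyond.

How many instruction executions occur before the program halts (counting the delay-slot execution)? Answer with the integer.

PC=0  addi  $r0, $r2, 5      | $r0=0 $r1=15 $r2=1 $r3=1 $r4=4 $r5=12
PC=1  beq  $r4, $r2, L7      | $r0=0 $r1=15 $r2=1 $r3=1 $r4=4 $r5=12  [not taken]
PC=2  ori   $r2, $r0, 8      | $r0=0 $r1=15 $r2=8 $r3=1 $r4=4 $r5=12
PC=3  addi  $r3, $r5, 4      | $r0=0 $r1=15 $r2=8 $r3=16 $r4=4 $r5=12
PC=4  addi  $r4, $r3, 13     | $r0=0 $r1=15 $r2=8 $r3=16 $r4=29 $r5=12
PC=5  or   $r4, $r1, $r5     | $r0=0 $r1=15 $r2=8 $r3=16 $r4=15 $r5=12
PC=6  bne  $r2, $r1, L10     | $r0=0 $r1=15 $r2=8 $r3=16 $r4=15 $r5=12  [TAKEN]
PC=7  ori   $r1, $r5, 12     | $r0=0 $r1=12 $r2=8 $r3=16 $r4=15 $r5=12

8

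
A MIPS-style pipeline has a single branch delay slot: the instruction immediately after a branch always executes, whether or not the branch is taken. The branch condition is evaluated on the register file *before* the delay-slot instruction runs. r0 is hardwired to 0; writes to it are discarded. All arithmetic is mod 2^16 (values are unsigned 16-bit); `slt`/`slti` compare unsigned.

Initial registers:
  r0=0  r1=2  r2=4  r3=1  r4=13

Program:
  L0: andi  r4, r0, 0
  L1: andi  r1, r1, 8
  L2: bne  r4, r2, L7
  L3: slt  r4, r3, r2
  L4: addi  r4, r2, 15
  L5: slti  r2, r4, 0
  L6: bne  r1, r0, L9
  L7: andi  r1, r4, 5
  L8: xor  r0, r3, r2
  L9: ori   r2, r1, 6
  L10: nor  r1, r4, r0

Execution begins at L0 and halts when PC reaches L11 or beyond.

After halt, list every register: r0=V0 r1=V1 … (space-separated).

r0=0 r1=65534 r2=7 r3=1 r4=1

#0 andi  r4, r0, 0 ; 0/2/4/1/0
#1 andi  r1, r1, 8 ; 0/0/4/1/0
#2 bne  r4, r2, L7 ; 0/0/4/1/0 ; →target
#3 slt  r4, r3, r2 ; 0/0/4/1/1
#7 andi  r1, r4, 5 ; 0/1/4/1/1
#8 xor  r0, r3, r2 ; 0/1/4/1/1
#9 ori   r2, r1, 6 ; 0/1/7/1/1
#10 nor  r1, r4, r0 ; 0/65534/7/1/1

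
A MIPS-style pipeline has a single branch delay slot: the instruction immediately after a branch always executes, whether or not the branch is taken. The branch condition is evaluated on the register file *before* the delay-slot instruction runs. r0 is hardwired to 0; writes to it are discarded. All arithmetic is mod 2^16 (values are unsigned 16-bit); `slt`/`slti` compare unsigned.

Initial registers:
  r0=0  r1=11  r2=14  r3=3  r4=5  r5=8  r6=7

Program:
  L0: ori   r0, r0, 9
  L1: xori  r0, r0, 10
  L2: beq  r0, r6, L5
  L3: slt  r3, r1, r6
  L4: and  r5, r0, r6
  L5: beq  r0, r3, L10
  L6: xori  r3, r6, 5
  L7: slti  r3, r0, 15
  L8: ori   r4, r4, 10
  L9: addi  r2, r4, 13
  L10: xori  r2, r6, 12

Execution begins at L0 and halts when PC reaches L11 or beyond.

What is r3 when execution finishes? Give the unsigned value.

PC=0  ori   r0, r0, 9        | r0=0 r1=11 r2=14 r3=3 r4=5 r5=8 r6=7
PC=1  xori  r0, r0, 10       | r0=0 r1=11 r2=14 r3=3 r4=5 r5=8 r6=7
PC=2  beq  r0, r6, L5        | r0=0 r1=11 r2=14 r3=3 r4=5 r5=8 r6=7  [not taken]
PC=3  slt  r3, r1, r6        | r0=0 r1=11 r2=14 r3=0 r4=5 r5=8 r6=7
PC=4  and  r5, r0, r6        | r0=0 r1=11 r2=14 r3=0 r4=5 r5=0 r6=7
PC=5  beq  r0, r3, L10       | r0=0 r1=11 r2=14 r3=0 r4=5 r5=0 r6=7  [TAKEN]
PC=6  xori  r3, r6, 5        | r0=0 r1=11 r2=14 r3=2 r4=5 r5=0 r6=7
PC=10 xori  r2, r6, 12       | r0=0 r1=11 r2=11 r3=2 r4=5 r5=0 r6=7

2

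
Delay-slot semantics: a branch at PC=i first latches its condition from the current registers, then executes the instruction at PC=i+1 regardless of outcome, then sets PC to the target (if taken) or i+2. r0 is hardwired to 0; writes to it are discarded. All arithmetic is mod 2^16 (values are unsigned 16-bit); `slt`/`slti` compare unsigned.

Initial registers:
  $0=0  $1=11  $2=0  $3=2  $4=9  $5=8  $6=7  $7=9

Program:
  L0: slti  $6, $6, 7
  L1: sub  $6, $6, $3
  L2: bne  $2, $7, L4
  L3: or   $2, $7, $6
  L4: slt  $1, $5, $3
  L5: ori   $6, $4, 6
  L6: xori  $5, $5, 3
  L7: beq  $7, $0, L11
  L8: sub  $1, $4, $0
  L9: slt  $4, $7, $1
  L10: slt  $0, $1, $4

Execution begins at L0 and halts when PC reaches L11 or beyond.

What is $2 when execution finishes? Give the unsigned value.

  step pc=0: slti  $6, $6, 7  regs=(0,11,0,2,9,8,0,9)
  step pc=1: sub  $6, $6, $3  regs=(0,11,0,2,9,8,65534,9)
  step pc=2: bne  $2, $7, L4  cond=T  regs=(0,11,0,2,9,8,65534,9)
  step pc=3: or   $2, $7, $6  regs=(0,11,65535,2,9,8,65534,9)
  step pc=4: slt  $1, $5, $3  regs=(0,0,65535,2,9,8,65534,9)
  step pc=5: ori   $6, $4, 6  regs=(0,0,65535,2,9,8,15,9)
  step pc=6: xori  $5, $5, 3  regs=(0,0,65535,2,9,11,15,9)
  step pc=7: beq  $7, $0, L11  cond=F  regs=(0,0,65535,2,9,11,15,9)
  step pc=8: sub  $1, $4, $0  regs=(0,9,65535,2,9,11,15,9)
  step pc=9: slt  $4, $7, $1  regs=(0,9,65535,2,0,11,15,9)
  step pc=10: slt  $0, $1, $4  regs=(0,9,65535,2,0,11,15,9)

65535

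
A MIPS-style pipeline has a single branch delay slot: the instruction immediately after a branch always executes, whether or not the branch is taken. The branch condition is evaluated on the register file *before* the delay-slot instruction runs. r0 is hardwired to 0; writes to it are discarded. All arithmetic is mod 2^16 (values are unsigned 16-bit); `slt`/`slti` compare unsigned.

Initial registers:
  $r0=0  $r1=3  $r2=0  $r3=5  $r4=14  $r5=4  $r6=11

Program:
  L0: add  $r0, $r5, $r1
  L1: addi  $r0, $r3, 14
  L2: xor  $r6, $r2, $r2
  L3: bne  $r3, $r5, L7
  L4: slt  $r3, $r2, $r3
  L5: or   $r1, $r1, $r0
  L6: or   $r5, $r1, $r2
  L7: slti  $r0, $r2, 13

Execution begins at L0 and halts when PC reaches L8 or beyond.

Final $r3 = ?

1

PC=0  add  $r0, $r5, $r1     | $r0=0 $r1=3 $r2=0 $r3=5 $r4=14 $r5=4 $r6=11
PC=1  addi  $r0, $r3, 14     | $r0=0 $r1=3 $r2=0 $r3=5 $r4=14 $r5=4 $r6=11
PC=2  xor  $r6, $r2, $r2     | $r0=0 $r1=3 $r2=0 $r3=5 $r4=14 $r5=4 $r6=0
PC=3  bne  $r3, $r5, L7      | $r0=0 $r1=3 $r2=0 $r3=5 $r4=14 $r5=4 $r6=0  [TAKEN]
PC=4  slt  $r3, $r2, $r3     | $r0=0 $r1=3 $r2=0 $r3=1 $r4=14 $r5=4 $r6=0
PC=7  slti  $r0, $r2, 13     | $r0=0 $r1=3 $r2=0 $r3=1 $r4=14 $r5=4 $r6=0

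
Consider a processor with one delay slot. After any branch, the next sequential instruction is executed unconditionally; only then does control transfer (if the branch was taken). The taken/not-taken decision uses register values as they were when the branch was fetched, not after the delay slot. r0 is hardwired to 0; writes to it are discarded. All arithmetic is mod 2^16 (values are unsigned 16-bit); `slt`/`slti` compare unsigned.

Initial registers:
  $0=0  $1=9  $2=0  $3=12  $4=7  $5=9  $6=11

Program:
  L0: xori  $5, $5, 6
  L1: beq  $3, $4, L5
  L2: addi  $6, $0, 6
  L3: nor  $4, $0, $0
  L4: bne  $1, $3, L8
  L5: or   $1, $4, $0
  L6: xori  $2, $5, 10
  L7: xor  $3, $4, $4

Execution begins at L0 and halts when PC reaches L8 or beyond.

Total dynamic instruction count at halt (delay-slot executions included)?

6

  step pc=0: xori  $5, $5, 6  regs=(0,9,0,12,7,15,11)
  step pc=1: beq  $3, $4, L5  cond=F  regs=(0,9,0,12,7,15,11)
  step pc=2: addi  $6, $0, 6  regs=(0,9,0,12,7,15,6)
  step pc=3: nor  $4, $0, $0  regs=(0,9,0,12,65535,15,6)
  step pc=4: bne  $1, $3, L8  cond=T  regs=(0,9,0,12,65535,15,6)
  step pc=5: or   $1, $4, $0  regs=(0,65535,0,12,65535,15,6)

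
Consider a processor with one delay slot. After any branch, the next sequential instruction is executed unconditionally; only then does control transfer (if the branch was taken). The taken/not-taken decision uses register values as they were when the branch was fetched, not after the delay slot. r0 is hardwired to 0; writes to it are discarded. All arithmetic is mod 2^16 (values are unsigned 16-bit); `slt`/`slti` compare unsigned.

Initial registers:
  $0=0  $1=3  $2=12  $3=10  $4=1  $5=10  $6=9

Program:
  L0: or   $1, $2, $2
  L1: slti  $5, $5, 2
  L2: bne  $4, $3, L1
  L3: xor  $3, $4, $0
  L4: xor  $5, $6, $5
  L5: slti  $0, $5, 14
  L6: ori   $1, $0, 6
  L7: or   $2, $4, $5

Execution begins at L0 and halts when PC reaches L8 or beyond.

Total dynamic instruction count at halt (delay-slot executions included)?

11

#0 or   $1, $2, $2 ; 0/12/12/10/1/10/9
#1 slti  $5, $5, 2 ; 0/12/12/10/1/0/9
#2 bne  $4, $3, L1 ; 0/12/12/10/1/0/9 ; →target
#3 xor  $3, $4, $0 ; 0/12/12/1/1/0/9
#1 slti  $5, $5, 2 ; 0/12/12/1/1/1/9
#2 bne  $4, $3, L1 ; 0/12/12/1/1/1/9 ; →fallthru
#3 xor  $3, $4, $0 ; 0/12/12/1/1/1/9
#4 xor  $5, $6, $5 ; 0/12/12/1/1/8/9
#5 slti  $0, $5, 14 ; 0/12/12/1/1/8/9
#6 ori   $1, $0, 6 ; 0/6/12/1/1/8/9
#7 or   $2, $4, $5 ; 0/6/9/1/1/8/9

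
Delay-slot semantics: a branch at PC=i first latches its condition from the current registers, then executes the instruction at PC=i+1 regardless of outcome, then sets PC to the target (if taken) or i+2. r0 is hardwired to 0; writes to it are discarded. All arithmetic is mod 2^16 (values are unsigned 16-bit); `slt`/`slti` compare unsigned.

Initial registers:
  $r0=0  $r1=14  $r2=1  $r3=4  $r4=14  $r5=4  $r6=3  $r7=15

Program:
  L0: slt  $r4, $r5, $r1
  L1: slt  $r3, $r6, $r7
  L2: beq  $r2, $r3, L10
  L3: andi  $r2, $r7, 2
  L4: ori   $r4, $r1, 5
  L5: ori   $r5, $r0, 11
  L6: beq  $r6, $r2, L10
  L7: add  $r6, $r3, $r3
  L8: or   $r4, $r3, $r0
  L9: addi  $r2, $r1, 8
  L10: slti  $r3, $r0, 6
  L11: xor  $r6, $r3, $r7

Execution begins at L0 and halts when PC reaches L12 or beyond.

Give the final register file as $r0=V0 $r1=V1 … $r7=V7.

  step pc=0: slt  $r4, $r5, $r1  regs=(0,14,1,4,1,4,3,15)
  step pc=1: slt  $r3, $r6, $r7  regs=(0,14,1,1,1,4,3,15)
  step pc=2: beq  $r2, $r3, L10  cond=T  regs=(0,14,1,1,1,4,3,15)
  step pc=3: andi  $r2, $r7, 2  regs=(0,14,2,1,1,4,3,15)
  step pc=10: slti  $r3, $r0, 6  regs=(0,14,2,1,1,4,3,15)
  step pc=11: xor  $r6, $r3, $r7  regs=(0,14,2,1,1,4,14,15)

$r0=0 $r1=14 $r2=2 $r3=1 $r4=1 $r5=4 $r6=14 $r7=15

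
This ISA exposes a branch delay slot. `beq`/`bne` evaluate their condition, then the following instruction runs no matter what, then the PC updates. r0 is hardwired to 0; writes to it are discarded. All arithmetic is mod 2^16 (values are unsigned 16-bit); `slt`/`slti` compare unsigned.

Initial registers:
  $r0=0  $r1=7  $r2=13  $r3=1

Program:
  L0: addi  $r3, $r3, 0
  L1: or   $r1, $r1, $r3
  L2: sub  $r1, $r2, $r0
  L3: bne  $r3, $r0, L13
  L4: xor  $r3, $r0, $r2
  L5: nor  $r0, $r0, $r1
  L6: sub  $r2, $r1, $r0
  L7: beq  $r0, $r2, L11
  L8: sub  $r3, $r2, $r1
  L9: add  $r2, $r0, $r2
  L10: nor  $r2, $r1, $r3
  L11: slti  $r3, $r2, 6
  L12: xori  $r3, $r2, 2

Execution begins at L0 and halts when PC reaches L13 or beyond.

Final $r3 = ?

PC=0  addi  $r3, $r3, 0      | $r0=0 $r1=7 $r2=13 $r3=1
PC=1  or   $r1, $r1, $r3     | $r0=0 $r1=7 $r2=13 $r3=1
PC=2  sub  $r1, $r2, $r0     | $r0=0 $r1=13 $r2=13 $r3=1
PC=3  bne  $r3, $r0, L13     | $r0=0 $r1=13 $r2=13 $r3=1  [TAKEN]
PC=4  xor  $r3, $r0, $r2     | $r0=0 $r1=13 $r2=13 $r3=13

13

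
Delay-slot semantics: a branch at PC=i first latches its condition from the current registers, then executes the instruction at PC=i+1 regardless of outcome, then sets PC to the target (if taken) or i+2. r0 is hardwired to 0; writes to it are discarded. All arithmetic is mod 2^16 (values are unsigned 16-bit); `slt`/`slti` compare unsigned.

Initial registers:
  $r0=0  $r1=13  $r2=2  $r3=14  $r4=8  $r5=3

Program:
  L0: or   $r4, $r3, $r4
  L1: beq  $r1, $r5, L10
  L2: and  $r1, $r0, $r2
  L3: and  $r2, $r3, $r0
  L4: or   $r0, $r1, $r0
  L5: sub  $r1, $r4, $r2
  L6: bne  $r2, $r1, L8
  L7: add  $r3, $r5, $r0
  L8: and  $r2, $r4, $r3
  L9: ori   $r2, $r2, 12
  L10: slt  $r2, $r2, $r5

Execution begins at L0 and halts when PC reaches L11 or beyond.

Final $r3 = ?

3

  step pc=0: or   $r4, $r3, $r4  regs=(0,13,2,14,14,3)
  step pc=1: beq  $r1, $r5, L10  cond=F  regs=(0,13,2,14,14,3)
  step pc=2: and  $r1, $r0, $r2  regs=(0,0,2,14,14,3)
  step pc=3: and  $r2, $r3, $r0  regs=(0,0,0,14,14,3)
  step pc=4: or   $r0, $r1, $r0  regs=(0,0,0,14,14,3)
  step pc=5: sub  $r1, $r4, $r2  regs=(0,14,0,14,14,3)
  step pc=6: bne  $r2, $r1, L8  cond=T  regs=(0,14,0,14,14,3)
  step pc=7: add  $r3, $r5, $r0  regs=(0,14,0,3,14,3)
  step pc=8: and  $r2, $r4, $r3  regs=(0,14,2,3,14,3)
  step pc=9: ori   $r2, $r2, 12  regs=(0,14,14,3,14,3)
  step pc=10: slt  $r2, $r2, $r5  regs=(0,14,0,3,14,3)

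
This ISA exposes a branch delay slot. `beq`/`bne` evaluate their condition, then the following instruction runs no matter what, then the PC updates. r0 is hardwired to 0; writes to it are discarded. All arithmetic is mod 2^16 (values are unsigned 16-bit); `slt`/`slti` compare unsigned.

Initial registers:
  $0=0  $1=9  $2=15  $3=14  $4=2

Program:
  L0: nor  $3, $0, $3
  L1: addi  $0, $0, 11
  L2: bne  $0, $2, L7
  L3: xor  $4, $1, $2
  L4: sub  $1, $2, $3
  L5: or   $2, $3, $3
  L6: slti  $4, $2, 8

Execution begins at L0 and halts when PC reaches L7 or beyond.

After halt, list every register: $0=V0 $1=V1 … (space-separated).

PC=0  nor  $3, $0, $3        | $0=0 $1=9 $2=15 $3=65521 $4=2
PC=1  addi  $0, $0, 11       | $0=0 $1=9 $2=15 $3=65521 $4=2
PC=2  bne  $0, $2, L7        | $0=0 $1=9 $2=15 $3=65521 $4=2  [TAKEN]
PC=3  xor  $4, $1, $2        | $0=0 $1=9 $2=15 $3=65521 $4=6

$0=0 $1=9 $2=15 $3=65521 $4=6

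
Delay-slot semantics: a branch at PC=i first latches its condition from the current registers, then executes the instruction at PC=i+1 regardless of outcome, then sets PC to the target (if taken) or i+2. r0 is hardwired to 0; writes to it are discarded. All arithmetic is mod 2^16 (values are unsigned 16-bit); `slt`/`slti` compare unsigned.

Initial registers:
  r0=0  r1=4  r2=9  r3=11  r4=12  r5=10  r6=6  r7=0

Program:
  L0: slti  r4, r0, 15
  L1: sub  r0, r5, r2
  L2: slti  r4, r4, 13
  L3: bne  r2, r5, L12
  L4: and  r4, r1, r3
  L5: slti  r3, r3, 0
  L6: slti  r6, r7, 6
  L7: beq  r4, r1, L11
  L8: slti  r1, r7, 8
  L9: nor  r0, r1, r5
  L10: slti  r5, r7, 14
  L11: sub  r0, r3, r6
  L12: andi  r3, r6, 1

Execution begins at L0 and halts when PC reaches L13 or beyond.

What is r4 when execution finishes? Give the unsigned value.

  step pc=0: slti  r4, r0, 15  regs=(0,4,9,11,1,10,6,0)
  step pc=1: sub  r0, r5, r2  regs=(0,4,9,11,1,10,6,0)
  step pc=2: slti  r4, r4, 13  regs=(0,4,9,11,1,10,6,0)
  step pc=3: bne  r2, r5, L12  cond=T  regs=(0,4,9,11,1,10,6,0)
  step pc=4: and  r4, r1, r3  regs=(0,4,9,11,0,10,6,0)
  step pc=12: andi  r3, r6, 1  regs=(0,4,9,0,0,10,6,0)

0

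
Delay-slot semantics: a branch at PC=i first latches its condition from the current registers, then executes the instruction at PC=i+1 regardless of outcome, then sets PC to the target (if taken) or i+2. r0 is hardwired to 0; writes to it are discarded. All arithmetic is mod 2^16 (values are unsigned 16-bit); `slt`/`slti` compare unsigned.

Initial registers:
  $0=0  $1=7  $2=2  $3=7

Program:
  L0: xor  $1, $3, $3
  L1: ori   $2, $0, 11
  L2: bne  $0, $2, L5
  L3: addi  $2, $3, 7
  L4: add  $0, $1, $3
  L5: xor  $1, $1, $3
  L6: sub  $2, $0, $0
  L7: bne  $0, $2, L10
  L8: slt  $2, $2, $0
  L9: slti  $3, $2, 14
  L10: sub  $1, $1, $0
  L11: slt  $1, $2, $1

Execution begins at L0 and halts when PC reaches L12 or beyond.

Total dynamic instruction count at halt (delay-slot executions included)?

[0] xor  $1, $3, $3  →  {$0:0, $1:0, $2:2, $3:7}
[1] ori   $2, $0, 11  →  {$0:0, $1:0, $2:11, $3:7}
[2] bne  $0, $2, L5  →  {$0:0, $1:0, $2:11, $3:7}  ⟨branch taken⟩
[3] addi  $2, $3, 7  →  {$0:0, $1:0, $2:14, $3:7}
[5] xor  $1, $1, $3  →  {$0:0, $1:7, $2:14, $3:7}
[6] sub  $2, $0, $0  →  {$0:0, $1:7, $2:0, $3:7}
[7] bne  $0, $2, L10  →  {$0:0, $1:7, $2:0, $3:7}  ⟨branch fallthrough⟩
[8] slt  $2, $2, $0  →  {$0:0, $1:7, $2:0, $3:7}
[9] slti  $3, $2, 14  →  {$0:0, $1:7, $2:0, $3:1}
[10] sub  $1, $1, $0  →  {$0:0, $1:7, $2:0, $3:1}
[11] slt  $1, $2, $1  →  {$0:0, $1:1, $2:0, $3:1}

11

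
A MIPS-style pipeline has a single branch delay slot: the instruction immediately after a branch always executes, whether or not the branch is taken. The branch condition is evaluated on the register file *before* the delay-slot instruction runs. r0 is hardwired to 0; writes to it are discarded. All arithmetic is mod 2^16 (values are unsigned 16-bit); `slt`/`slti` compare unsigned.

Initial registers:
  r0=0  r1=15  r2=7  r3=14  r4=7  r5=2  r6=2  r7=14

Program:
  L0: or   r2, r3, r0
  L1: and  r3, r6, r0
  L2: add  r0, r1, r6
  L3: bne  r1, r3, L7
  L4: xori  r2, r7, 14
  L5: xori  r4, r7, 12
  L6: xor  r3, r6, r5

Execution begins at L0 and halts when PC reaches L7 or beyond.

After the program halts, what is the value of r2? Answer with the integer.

[0] or   r2, r3, r0  →  {r0:0, r1:15, r2:14, r3:14, r4:7, r5:2, r6:2, r7:14}
[1] and  r3, r6, r0  →  {r0:0, r1:15, r2:14, r3:0, r4:7, r5:2, r6:2, r7:14}
[2] add  r0, r1, r6  →  {r0:0, r1:15, r2:14, r3:0, r4:7, r5:2, r6:2, r7:14}
[3] bne  r1, r3, L7  →  {r0:0, r1:15, r2:14, r3:0, r4:7, r5:2, r6:2, r7:14}  ⟨branch taken⟩
[4] xori  r2, r7, 14  →  {r0:0, r1:15, r2:0, r3:0, r4:7, r5:2, r6:2, r7:14}

0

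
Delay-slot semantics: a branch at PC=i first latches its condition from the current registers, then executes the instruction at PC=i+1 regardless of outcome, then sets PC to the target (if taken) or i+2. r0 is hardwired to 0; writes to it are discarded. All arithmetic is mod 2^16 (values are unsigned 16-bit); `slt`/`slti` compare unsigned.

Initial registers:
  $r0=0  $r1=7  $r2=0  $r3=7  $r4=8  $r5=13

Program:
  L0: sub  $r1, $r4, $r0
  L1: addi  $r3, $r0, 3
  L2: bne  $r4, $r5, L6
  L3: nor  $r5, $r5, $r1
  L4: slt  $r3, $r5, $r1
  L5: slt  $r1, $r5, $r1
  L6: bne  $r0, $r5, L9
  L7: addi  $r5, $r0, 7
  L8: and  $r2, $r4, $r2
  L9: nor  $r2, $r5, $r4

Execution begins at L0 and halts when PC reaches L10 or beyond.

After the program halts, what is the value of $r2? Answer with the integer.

65520

#0 sub  $r1, $r4, $r0 ; 0/8/0/7/8/13
#1 addi  $r3, $r0, 3 ; 0/8/0/3/8/13
#2 bne  $r4, $r5, L6 ; 0/8/0/3/8/13 ; →target
#3 nor  $r5, $r5, $r1 ; 0/8/0/3/8/65522
#6 bne  $r0, $r5, L9 ; 0/8/0/3/8/65522 ; →target
#7 addi  $r5, $r0, 7 ; 0/8/0/3/8/7
#9 nor  $r2, $r5, $r4 ; 0/8/65520/3/8/7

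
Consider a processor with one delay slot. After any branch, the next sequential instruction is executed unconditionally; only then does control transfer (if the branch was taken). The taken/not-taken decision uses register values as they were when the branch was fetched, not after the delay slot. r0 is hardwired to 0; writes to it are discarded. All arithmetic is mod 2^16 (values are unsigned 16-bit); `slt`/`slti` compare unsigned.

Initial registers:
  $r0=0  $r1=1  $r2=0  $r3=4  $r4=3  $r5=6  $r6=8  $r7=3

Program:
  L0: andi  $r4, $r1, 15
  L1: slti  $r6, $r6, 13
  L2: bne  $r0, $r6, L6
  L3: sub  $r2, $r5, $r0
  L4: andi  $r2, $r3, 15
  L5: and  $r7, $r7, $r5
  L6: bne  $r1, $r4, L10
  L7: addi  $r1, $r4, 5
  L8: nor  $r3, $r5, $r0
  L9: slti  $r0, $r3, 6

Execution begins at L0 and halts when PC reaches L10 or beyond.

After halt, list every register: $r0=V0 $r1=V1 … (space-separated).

PC=0  andi  $r4, $r1, 15     | $r0=0 $r1=1 $r2=0 $r3=4 $r4=1 $r5=6 $r6=8 $r7=3
PC=1  slti  $r6, $r6, 13     | $r0=0 $r1=1 $r2=0 $r3=4 $r4=1 $r5=6 $r6=1 $r7=3
PC=2  bne  $r0, $r6, L6      | $r0=0 $r1=1 $r2=0 $r3=4 $r4=1 $r5=6 $r6=1 $r7=3  [TAKEN]
PC=3  sub  $r2, $r5, $r0     | $r0=0 $r1=1 $r2=6 $r3=4 $r4=1 $r5=6 $r6=1 $r7=3
PC=6  bne  $r1, $r4, L10     | $r0=0 $r1=1 $r2=6 $r3=4 $r4=1 $r5=6 $r6=1 $r7=3  [not taken]
PC=7  addi  $r1, $r4, 5      | $r0=0 $r1=6 $r2=6 $r3=4 $r4=1 $r5=6 $r6=1 $r7=3
PC=8  nor  $r3, $r5, $r0     | $r0=0 $r1=6 $r2=6 $r3=65529 $r4=1 $r5=6 $r6=1 $r7=3
PC=9  slti  $r0, $r3, 6      | $r0=0 $r1=6 $r2=6 $r3=65529 $r4=1 $r5=6 $r6=1 $r7=3

$r0=0 $r1=6 $r2=6 $r3=65529 $r4=1 $r5=6 $r6=1 $r7=3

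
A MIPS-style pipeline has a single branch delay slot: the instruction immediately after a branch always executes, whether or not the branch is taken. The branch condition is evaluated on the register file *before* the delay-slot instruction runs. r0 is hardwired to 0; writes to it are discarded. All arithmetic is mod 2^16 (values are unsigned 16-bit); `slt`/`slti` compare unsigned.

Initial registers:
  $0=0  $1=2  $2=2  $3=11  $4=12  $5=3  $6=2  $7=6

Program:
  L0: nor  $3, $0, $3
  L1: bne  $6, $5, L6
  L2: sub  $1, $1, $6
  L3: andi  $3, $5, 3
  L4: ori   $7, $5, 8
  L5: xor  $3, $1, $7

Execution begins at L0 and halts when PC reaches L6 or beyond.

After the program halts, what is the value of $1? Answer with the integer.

#0 nor  $3, $0, $3 ; 0/2/2/65524/12/3/2/6
#1 bne  $6, $5, L6 ; 0/2/2/65524/12/3/2/6 ; →target
#2 sub  $1, $1, $6 ; 0/0/2/65524/12/3/2/6

0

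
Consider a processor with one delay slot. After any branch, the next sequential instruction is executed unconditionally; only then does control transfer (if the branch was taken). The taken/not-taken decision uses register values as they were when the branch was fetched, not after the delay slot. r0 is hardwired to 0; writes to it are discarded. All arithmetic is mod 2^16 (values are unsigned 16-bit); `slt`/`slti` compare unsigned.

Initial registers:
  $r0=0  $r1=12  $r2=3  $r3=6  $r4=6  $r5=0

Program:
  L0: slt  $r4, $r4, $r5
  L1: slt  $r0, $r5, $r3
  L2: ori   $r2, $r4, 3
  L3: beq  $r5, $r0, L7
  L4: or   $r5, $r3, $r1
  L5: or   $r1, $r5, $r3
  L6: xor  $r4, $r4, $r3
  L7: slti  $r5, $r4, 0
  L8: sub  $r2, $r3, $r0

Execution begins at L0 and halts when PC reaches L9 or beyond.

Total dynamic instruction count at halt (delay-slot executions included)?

7

[0] slt  $r4, $r4, $r5  →  {$r0:0, $r1:12, $r2:3, $r3:6, $r4:0, $r5:0}
[1] slt  $r0, $r5, $r3  →  {$r0:0, $r1:12, $r2:3, $r3:6, $r4:0, $r5:0}
[2] ori   $r2, $r4, 3  →  {$r0:0, $r1:12, $r2:3, $r3:6, $r4:0, $r5:0}
[3] beq  $r5, $r0, L7  →  {$r0:0, $r1:12, $r2:3, $r3:6, $r4:0, $r5:0}  ⟨branch taken⟩
[4] or   $r5, $r3, $r1  →  {$r0:0, $r1:12, $r2:3, $r3:6, $r4:0, $r5:14}
[7] slti  $r5, $r4, 0  →  {$r0:0, $r1:12, $r2:3, $r3:6, $r4:0, $r5:0}
[8] sub  $r2, $r3, $r0  →  {$r0:0, $r1:12, $r2:6, $r3:6, $r4:0, $r5:0}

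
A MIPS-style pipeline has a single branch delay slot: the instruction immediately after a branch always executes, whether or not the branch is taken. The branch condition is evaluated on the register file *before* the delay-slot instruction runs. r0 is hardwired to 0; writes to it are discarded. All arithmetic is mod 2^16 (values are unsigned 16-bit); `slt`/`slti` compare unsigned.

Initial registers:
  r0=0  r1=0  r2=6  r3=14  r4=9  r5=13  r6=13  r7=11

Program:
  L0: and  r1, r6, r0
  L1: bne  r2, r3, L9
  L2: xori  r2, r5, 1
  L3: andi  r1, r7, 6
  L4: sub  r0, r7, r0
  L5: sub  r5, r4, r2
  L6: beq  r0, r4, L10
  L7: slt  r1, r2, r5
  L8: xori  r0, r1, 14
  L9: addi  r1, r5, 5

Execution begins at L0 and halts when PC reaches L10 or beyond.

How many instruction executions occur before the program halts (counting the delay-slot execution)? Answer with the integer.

PC=0  and  r1, r6, r0        | r0=0 r1=0 r2=6 r3=14 r4=9 r5=13 r6=13 r7=11
PC=1  bne  r2, r3, L9        | r0=0 r1=0 r2=6 r3=14 r4=9 r5=13 r6=13 r7=11  [TAKEN]
PC=2  xori  r2, r5, 1        | r0=0 r1=0 r2=12 r3=14 r4=9 r5=13 r6=13 r7=11
PC=9  addi  r1, r5, 5        | r0=0 r1=18 r2=12 r3=14 r4=9 r5=13 r6=13 r7=11

4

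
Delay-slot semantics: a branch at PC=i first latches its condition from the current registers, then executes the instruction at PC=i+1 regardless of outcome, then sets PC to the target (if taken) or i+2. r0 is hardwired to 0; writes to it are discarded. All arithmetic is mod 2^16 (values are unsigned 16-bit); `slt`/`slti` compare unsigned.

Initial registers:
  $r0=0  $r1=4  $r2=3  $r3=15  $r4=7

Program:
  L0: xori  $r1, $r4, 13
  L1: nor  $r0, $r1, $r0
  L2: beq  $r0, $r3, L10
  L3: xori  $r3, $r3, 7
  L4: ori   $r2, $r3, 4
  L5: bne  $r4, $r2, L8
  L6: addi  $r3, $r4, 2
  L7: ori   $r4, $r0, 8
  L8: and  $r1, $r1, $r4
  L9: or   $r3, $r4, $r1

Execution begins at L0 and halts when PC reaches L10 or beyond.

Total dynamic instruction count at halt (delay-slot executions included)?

9

#0 xori  $r1, $r4, 13 ; 0/10/3/15/7
#1 nor  $r0, $r1, $r0 ; 0/10/3/15/7
#2 beq  $r0, $r3, L10 ; 0/10/3/15/7 ; →fallthru
#3 xori  $r3, $r3, 7 ; 0/10/3/8/7
#4 ori   $r2, $r3, 4 ; 0/10/12/8/7
#5 bne  $r4, $r2, L8 ; 0/10/12/8/7 ; →target
#6 addi  $r3, $r4, 2 ; 0/10/12/9/7
#8 and  $r1, $r1, $r4 ; 0/2/12/9/7
#9 or   $r3, $r4, $r1 ; 0/2/12/7/7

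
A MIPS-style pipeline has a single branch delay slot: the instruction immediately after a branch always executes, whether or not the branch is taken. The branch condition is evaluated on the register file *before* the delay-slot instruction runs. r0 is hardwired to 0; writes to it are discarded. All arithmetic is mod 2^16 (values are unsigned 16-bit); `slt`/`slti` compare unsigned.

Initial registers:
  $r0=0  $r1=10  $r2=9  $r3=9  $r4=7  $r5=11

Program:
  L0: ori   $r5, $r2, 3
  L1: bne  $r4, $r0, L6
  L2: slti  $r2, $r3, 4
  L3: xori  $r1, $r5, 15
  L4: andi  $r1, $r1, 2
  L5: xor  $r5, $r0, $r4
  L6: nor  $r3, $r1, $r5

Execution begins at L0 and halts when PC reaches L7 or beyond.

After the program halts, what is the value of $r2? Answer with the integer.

0

[0] ori   $r5, $r2, 3  →  {$r0:0, $r1:10, $r2:9, $r3:9, $r4:7, $r5:11}
[1] bne  $r4, $r0, L6  →  {$r0:0, $r1:10, $r2:9, $r3:9, $r4:7, $r5:11}  ⟨branch taken⟩
[2] slti  $r2, $r3, 4  →  {$r0:0, $r1:10, $r2:0, $r3:9, $r4:7, $r5:11}
[6] nor  $r3, $r1, $r5  →  {$r0:0, $r1:10, $r2:0, $r3:65524, $r4:7, $r5:11}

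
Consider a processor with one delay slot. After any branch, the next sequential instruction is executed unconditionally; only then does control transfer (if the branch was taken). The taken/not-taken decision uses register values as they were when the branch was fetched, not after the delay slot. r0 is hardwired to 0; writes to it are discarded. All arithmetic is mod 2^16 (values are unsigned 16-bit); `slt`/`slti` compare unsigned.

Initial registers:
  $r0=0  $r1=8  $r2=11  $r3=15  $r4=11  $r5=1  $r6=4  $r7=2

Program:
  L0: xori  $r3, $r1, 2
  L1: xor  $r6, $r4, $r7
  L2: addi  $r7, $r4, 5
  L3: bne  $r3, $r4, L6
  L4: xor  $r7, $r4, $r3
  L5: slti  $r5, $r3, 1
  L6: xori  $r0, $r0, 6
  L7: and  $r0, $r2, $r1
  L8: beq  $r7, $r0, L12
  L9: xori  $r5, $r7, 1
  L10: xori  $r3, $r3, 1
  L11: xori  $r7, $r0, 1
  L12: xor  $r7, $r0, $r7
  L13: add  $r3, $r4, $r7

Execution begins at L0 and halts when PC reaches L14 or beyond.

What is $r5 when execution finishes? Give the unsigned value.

  step pc=0: xori  $r3, $r1, 2  regs=(0,8,11,10,11,1,4,2)
  step pc=1: xor  $r6, $r4, $r7  regs=(0,8,11,10,11,1,9,2)
  step pc=2: addi  $r7, $r4, 5  regs=(0,8,11,10,11,1,9,16)
  step pc=3: bne  $r3, $r4, L6  cond=T  regs=(0,8,11,10,11,1,9,16)
  step pc=4: xor  $r7, $r4, $r3  regs=(0,8,11,10,11,1,9,1)
  step pc=6: xori  $r0, $r0, 6  regs=(0,8,11,10,11,1,9,1)
  step pc=7: and  $r0, $r2, $r1  regs=(0,8,11,10,11,1,9,1)
  step pc=8: beq  $r7, $r0, L12  cond=F  regs=(0,8,11,10,11,1,9,1)
  step pc=9: xori  $r5, $r7, 1  regs=(0,8,11,10,11,0,9,1)
  step pc=10: xori  $r3, $r3, 1  regs=(0,8,11,11,11,0,9,1)
  step pc=11: xori  $r7, $r0, 1  regs=(0,8,11,11,11,0,9,1)
  step pc=12: xor  $r7, $r0, $r7  regs=(0,8,11,11,11,0,9,1)
  step pc=13: add  $r3, $r4, $r7  regs=(0,8,11,12,11,0,9,1)

0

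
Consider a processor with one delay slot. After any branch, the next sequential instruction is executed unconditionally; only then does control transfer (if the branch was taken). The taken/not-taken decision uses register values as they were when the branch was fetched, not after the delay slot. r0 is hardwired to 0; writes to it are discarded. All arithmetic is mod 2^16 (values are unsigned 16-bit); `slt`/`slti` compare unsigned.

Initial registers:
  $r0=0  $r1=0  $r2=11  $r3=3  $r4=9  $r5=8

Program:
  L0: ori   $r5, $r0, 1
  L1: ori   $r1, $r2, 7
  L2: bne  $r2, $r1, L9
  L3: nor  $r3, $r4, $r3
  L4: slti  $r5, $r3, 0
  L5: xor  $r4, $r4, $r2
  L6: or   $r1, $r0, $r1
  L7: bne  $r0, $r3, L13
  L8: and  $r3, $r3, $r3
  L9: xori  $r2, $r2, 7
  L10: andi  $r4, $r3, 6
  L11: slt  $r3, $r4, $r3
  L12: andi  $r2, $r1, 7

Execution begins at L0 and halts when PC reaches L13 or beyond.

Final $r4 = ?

PC=0  ori   $r5, $r0, 1      | $r0=0 $r1=0 $r2=11 $r3=3 $r4=9 $r5=1
PC=1  ori   $r1, $r2, 7      | $r0=0 $r1=15 $r2=11 $r3=3 $r4=9 $r5=1
PC=2  bne  $r2, $r1, L9      | $r0=0 $r1=15 $r2=11 $r3=3 $r4=9 $r5=1  [TAKEN]
PC=3  nor  $r3, $r4, $r3     | $r0=0 $r1=15 $r2=11 $r3=65524 $r4=9 $r5=1
PC=9  xori  $r2, $r2, 7      | $r0=0 $r1=15 $r2=12 $r3=65524 $r4=9 $r5=1
PC=10 andi  $r4, $r3, 6      | $r0=0 $r1=15 $r2=12 $r3=65524 $r4=4 $r5=1
PC=11 slt  $r3, $r4, $r3     | $r0=0 $r1=15 $r2=12 $r3=1 $r4=4 $r5=1
PC=12 andi  $r2, $r1, 7      | $r0=0 $r1=15 $r2=7 $r3=1 $r4=4 $r5=1

4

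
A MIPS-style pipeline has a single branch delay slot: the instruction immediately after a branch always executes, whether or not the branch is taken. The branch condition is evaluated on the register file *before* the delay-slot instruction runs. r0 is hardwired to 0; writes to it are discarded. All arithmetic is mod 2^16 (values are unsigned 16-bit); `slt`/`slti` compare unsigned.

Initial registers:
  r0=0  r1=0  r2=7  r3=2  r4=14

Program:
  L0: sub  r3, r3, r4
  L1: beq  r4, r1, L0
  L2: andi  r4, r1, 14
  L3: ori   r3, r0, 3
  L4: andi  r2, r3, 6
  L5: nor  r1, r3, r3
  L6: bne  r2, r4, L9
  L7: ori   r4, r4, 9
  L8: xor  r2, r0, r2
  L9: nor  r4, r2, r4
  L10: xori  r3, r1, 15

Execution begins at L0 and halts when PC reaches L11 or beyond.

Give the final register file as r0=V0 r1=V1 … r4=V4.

r0=0 r1=65532 r2=2 r3=65523 r4=65524

[0] sub  r3, r3, r4  →  {r0:0, r1:0, r2:7, r3:65524, r4:14}
[1] beq  r4, r1, L0  →  {r0:0, r1:0, r2:7, r3:65524, r4:14}  ⟨branch fallthrough⟩
[2] andi  r4, r1, 14  →  {r0:0, r1:0, r2:7, r3:65524, r4:0}
[3] ori   r3, r0, 3  →  {r0:0, r1:0, r2:7, r3:3, r4:0}
[4] andi  r2, r3, 6  →  {r0:0, r1:0, r2:2, r3:3, r4:0}
[5] nor  r1, r3, r3  →  {r0:0, r1:65532, r2:2, r3:3, r4:0}
[6] bne  r2, r4, L9  →  {r0:0, r1:65532, r2:2, r3:3, r4:0}  ⟨branch taken⟩
[7] ori   r4, r4, 9  →  {r0:0, r1:65532, r2:2, r3:3, r4:9}
[9] nor  r4, r2, r4  →  {r0:0, r1:65532, r2:2, r3:3, r4:65524}
[10] xori  r3, r1, 15  →  {r0:0, r1:65532, r2:2, r3:65523, r4:65524}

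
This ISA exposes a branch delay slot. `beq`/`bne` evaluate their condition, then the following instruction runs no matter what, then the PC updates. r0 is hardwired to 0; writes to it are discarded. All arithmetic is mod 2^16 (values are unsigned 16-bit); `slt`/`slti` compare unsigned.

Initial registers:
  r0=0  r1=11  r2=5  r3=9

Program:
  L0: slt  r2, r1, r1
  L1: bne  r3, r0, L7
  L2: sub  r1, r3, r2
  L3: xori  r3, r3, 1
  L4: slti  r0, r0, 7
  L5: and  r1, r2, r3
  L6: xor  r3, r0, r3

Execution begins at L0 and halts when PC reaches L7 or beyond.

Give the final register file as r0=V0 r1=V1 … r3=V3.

#0 slt  r2, r1, r1 ; 0/11/0/9
#1 bne  r3, r0, L7 ; 0/11/0/9 ; →target
#2 sub  r1, r3, r2 ; 0/9/0/9

r0=0 r1=9 r2=0 r3=9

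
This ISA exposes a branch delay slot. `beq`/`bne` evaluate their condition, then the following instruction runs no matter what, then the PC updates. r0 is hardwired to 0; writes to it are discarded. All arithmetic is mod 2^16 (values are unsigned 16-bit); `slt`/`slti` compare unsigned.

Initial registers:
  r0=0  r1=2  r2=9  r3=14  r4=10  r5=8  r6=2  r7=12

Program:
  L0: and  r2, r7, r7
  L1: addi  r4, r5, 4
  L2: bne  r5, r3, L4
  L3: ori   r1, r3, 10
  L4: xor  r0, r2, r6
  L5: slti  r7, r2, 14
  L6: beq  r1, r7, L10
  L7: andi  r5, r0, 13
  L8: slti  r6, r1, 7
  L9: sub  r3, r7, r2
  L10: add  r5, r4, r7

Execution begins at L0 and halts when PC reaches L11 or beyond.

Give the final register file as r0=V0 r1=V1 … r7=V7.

  step pc=0: and  r2, r7, r7  regs=(0,2,12,14,10,8,2,12)
  step pc=1: addi  r4, r5, 4  regs=(0,2,12,14,12,8,2,12)
  step pc=2: bne  r5, r3, L4  cond=T  regs=(0,2,12,14,12,8,2,12)
  step pc=3: ori   r1, r3, 10  regs=(0,14,12,14,12,8,2,12)
  step pc=4: xor  r0, r2, r6  regs=(0,14,12,14,12,8,2,12)
  step pc=5: slti  r7, r2, 14  regs=(0,14,12,14,12,8,2,1)
  step pc=6: beq  r1, r7, L10  cond=F  regs=(0,14,12,14,12,8,2,1)
  step pc=7: andi  r5, r0, 13  regs=(0,14,12,14,12,0,2,1)
  step pc=8: slti  r6, r1, 7  regs=(0,14,12,14,12,0,0,1)
  step pc=9: sub  r3, r7, r2  regs=(0,14,12,65525,12,0,0,1)
  step pc=10: add  r5, r4, r7  regs=(0,14,12,65525,12,13,0,1)

r0=0 r1=14 r2=12 r3=65525 r4=12 r5=13 r6=0 r7=1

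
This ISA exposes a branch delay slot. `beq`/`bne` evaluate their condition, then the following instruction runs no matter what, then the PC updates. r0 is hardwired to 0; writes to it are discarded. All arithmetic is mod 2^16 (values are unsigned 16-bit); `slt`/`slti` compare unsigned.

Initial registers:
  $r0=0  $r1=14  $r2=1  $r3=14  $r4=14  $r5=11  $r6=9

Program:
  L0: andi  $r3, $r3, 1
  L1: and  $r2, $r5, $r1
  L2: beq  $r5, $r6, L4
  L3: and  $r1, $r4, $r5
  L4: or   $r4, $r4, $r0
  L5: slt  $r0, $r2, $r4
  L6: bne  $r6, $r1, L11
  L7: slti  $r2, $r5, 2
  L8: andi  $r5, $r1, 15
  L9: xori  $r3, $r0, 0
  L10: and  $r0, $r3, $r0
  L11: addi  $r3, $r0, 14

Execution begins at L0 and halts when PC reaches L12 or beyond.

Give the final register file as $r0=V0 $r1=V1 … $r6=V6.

$r0=0 $r1=10 $r2=0 $r3=14 $r4=14 $r5=11 $r6=9

[0] andi  $r3, $r3, 1  →  {$r0:0, $r1:14, $r2:1, $r3:0, $r4:14, $r5:11, $r6:9}
[1] and  $r2, $r5, $r1  →  {$r0:0, $r1:14, $r2:10, $r3:0, $r4:14, $r5:11, $r6:9}
[2] beq  $r5, $r6, L4  →  {$r0:0, $r1:14, $r2:10, $r3:0, $r4:14, $r5:11, $r6:9}  ⟨branch fallthrough⟩
[3] and  $r1, $r4, $r5  →  {$r0:0, $r1:10, $r2:10, $r3:0, $r4:14, $r5:11, $r6:9}
[4] or   $r4, $r4, $r0  →  {$r0:0, $r1:10, $r2:10, $r3:0, $r4:14, $r5:11, $r6:9}
[5] slt  $r0, $r2, $r4  →  {$r0:0, $r1:10, $r2:10, $r3:0, $r4:14, $r5:11, $r6:9}
[6] bne  $r6, $r1, L11  →  {$r0:0, $r1:10, $r2:10, $r3:0, $r4:14, $r5:11, $r6:9}  ⟨branch taken⟩
[7] slti  $r2, $r5, 2  →  {$r0:0, $r1:10, $r2:0, $r3:0, $r4:14, $r5:11, $r6:9}
[11] addi  $r3, $r0, 14  →  {$r0:0, $r1:10, $r2:0, $r3:14, $r4:14, $r5:11, $r6:9}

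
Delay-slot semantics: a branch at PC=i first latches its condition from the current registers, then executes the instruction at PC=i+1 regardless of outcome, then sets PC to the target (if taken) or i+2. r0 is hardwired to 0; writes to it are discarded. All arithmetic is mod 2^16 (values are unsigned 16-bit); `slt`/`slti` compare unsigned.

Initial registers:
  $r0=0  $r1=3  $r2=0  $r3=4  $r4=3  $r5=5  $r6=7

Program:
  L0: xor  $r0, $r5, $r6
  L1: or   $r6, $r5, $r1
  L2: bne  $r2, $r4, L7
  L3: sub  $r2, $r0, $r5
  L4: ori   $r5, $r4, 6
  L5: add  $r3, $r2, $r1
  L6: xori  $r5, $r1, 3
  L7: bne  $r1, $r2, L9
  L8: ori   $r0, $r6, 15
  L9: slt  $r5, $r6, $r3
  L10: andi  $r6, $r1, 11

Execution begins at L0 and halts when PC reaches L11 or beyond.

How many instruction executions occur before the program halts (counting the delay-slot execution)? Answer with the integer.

  step pc=0: xor  $r0, $r5, $r6  regs=(0,3,0,4,3,5,7)
  step pc=1: or   $r6, $r5, $r1  regs=(0,3,0,4,3,5,7)
  step pc=2: bne  $r2, $r4, L7  cond=T  regs=(0,3,0,4,3,5,7)
  step pc=3: sub  $r2, $r0, $r5  regs=(0,3,65531,4,3,5,7)
  step pc=7: bne  $r1, $r2, L9  cond=T  regs=(0,3,65531,4,3,5,7)
  step pc=8: ori   $r0, $r6, 15  regs=(0,3,65531,4,3,5,7)
  step pc=9: slt  $r5, $r6, $r3  regs=(0,3,65531,4,3,0,7)
  step pc=10: andi  $r6, $r1, 11  regs=(0,3,65531,4,3,0,3)

8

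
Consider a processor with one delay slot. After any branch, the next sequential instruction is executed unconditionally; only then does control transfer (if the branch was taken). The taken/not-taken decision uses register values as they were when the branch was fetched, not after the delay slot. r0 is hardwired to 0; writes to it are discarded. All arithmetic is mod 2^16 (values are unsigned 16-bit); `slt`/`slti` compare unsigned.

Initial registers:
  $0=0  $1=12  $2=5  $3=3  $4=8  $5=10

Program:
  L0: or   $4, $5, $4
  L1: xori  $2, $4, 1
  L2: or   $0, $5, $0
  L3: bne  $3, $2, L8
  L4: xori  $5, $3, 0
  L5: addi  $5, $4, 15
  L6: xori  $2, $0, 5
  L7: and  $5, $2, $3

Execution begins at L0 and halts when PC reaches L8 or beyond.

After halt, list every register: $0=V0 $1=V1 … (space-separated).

$0=0 $1=12 $2=11 $3=3 $4=10 $5=3

#0 or   $4, $5, $4 ; 0/12/5/3/10/10
#1 xori  $2, $4, 1 ; 0/12/11/3/10/10
#2 or   $0, $5, $0 ; 0/12/11/3/10/10
#3 bne  $3, $2, L8 ; 0/12/11/3/10/10 ; →target
#4 xori  $5, $3, 0 ; 0/12/11/3/10/3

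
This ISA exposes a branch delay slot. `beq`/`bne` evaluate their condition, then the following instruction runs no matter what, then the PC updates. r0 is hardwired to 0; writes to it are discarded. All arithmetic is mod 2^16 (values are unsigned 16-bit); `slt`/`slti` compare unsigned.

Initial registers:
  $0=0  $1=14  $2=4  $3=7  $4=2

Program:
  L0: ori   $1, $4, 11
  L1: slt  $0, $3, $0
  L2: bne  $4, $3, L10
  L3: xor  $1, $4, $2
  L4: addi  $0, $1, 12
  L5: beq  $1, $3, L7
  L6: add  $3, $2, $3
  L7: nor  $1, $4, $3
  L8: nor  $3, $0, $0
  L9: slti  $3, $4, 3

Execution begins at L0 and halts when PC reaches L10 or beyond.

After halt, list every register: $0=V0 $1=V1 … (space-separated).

$0=0 $1=6 $2=4 $3=7 $4=2

#0 ori   $1, $4, 11 ; 0/11/4/7/2
#1 slt  $0, $3, $0 ; 0/11/4/7/2
#2 bne  $4, $3, L10 ; 0/11/4/7/2 ; →target
#3 xor  $1, $4, $2 ; 0/6/4/7/2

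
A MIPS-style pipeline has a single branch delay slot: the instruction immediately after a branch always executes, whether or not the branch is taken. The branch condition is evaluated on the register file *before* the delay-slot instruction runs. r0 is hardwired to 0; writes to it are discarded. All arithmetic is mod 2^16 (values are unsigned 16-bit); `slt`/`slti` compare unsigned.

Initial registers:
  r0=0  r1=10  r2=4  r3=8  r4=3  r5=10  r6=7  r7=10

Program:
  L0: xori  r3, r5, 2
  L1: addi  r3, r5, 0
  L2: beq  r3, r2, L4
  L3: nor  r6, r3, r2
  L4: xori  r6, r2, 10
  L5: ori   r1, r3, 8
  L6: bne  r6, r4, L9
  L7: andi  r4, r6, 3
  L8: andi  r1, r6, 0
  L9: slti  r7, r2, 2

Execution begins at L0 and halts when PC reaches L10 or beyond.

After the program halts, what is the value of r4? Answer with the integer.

  step pc=0: xori  r3, r5, 2  regs=(0,10,4,8,3,10,7,10)
  step pc=1: addi  r3, r5, 0  regs=(0,10,4,10,3,10,7,10)
  step pc=2: beq  r3, r2, L4  cond=F  regs=(0,10,4,10,3,10,7,10)
  step pc=3: nor  r6, r3, r2  regs=(0,10,4,10,3,10,65521,10)
  step pc=4: xori  r6, r2, 10  regs=(0,10,4,10,3,10,14,10)
  step pc=5: ori   r1, r3, 8  regs=(0,10,4,10,3,10,14,10)
  step pc=6: bne  r6, r4, L9  cond=T  regs=(0,10,4,10,3,10,14,10)
  step pc=7: andi  r4, r6, 3  regs=(0,10,4,10,2,10,14,10)
  step pc=9: slti  r7, r2, 2  regs=(0,10,4,10,2,10,14,0)

2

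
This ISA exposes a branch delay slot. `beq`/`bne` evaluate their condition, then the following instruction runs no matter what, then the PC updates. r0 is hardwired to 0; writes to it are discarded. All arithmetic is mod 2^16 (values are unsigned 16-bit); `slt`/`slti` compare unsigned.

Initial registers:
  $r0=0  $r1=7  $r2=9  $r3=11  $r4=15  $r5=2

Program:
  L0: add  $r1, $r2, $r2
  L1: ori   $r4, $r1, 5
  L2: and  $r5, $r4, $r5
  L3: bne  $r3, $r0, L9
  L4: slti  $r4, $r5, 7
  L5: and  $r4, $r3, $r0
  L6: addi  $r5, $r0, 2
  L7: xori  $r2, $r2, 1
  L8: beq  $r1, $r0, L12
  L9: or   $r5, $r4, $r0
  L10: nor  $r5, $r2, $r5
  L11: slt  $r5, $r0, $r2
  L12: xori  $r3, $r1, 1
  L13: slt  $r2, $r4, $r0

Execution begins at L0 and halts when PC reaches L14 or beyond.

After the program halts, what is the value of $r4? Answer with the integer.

1

[0] add  $r1, $r2, $r2  →  {$r0:0, $r1:18, $r2:9, $r3:11, $r4:15, $r5:2}
[1] ori   $r4, $r1, 5  →  {$r0:0, $r1:18, $r2:9, $r3:11, $r4:23, $r5:2}
[2] and  $r5, $r4, $r5  →  {$r0:0, $r1:18, $r2:9, $r3:11, $r4:23, $r5:2}
[3] bne  $r3, $r0, L9  →  {$r0:0, $r1:18, $r2:9, $r3:11, $r4:23, $r5:2}  ⟨branch taken⟩
[4] slti  $r4, $r5, 7  →  {$r0:0, $r1:18, $r2:9, $r3:11, $r4:1, $r5:2}
[9] or   $r5, $r4, $r0  →  {$r0:0, $r1:18, $r2:9, $r3:11, $r4:1, $r5:1}
[10] nor  $r5, $r2, $r5  →  {$r0:0, $r1:18, $r2:9, $r3:11, $r4:1, $r5:65526}
[11] slt  $r5, $r0, $r2  →  {$r0:0, $r1:18, $r2:9, $r3:11, $r4:1, $r5:1}
[12] xori  $r3, $r1, 1  →  {$r0:0, $r1:18, $r2:9, $r3:19, $r4:1, $r5:1}
[13] slt  $r2, $r4, $r0  →  {$r0:0, $r1:18, $r2:0, $r3:19, $r4:1, $r5:1}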